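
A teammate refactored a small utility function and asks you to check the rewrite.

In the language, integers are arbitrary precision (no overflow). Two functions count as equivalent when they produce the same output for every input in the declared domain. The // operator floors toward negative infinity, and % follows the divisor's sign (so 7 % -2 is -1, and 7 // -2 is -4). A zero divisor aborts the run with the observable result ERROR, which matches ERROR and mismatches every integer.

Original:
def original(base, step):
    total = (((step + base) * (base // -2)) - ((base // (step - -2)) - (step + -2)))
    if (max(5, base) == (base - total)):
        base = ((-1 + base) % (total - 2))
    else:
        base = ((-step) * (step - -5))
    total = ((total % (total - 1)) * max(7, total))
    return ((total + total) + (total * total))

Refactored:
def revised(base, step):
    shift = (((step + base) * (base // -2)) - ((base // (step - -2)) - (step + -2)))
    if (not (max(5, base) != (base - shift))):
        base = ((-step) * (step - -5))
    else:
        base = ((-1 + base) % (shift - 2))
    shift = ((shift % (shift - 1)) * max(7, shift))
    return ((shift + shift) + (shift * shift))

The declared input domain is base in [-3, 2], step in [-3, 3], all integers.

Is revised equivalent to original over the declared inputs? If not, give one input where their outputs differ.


Not equivalent: base=-3, step=3 separates them (0 vs ERROR).
original: total := 2 | (max(5, base) == (base - total)): false | base := -24 | total := 0 | result 0
revised: shift := 2 | (not (max(5, base) != (base - shift))): false | divide-by-zero, output ERROR
verdict: not equivalent; witness: base=-3, step=3


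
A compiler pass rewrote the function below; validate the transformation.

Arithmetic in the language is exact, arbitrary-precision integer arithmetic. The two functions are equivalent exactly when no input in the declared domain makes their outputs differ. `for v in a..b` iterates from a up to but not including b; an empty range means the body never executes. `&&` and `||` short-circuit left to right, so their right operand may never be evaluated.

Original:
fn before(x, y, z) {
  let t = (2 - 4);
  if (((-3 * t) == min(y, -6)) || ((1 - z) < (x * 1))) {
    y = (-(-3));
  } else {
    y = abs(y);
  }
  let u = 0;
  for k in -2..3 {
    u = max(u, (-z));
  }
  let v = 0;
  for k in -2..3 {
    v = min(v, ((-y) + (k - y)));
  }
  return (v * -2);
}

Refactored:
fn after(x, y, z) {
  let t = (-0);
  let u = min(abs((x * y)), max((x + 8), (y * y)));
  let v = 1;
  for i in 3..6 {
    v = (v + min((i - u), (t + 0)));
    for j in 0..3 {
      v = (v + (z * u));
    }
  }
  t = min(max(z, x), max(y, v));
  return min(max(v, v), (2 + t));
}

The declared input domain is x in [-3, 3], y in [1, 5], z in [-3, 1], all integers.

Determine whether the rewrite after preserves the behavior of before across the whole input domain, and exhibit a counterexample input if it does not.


x=-3, y=1, z=-3 yields 8 from before but -80 from after.
verdict: not equivalent; witness: x=-3, y=1, z=-3


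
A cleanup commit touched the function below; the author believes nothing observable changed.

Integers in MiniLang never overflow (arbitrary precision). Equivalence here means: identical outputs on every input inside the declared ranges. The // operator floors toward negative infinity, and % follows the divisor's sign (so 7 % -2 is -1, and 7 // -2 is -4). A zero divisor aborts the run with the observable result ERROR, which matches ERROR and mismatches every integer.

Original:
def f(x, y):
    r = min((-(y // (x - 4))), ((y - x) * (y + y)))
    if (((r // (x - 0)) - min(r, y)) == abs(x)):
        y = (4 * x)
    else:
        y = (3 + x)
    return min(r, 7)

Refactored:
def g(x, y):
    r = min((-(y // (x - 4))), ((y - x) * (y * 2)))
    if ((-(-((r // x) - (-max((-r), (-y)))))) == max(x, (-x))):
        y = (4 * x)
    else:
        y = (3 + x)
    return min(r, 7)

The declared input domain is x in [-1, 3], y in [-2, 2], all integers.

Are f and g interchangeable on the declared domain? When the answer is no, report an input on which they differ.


The two versions differ — the changes include arithmetic usage differs; and constant usage differs; and min/max/abs usage differs.
Tracing x=-1, y=1: f: r = 1; (((r // (x - 0)) - min(r, y)) == abs(x)) -> false; y = 2; return 1 | g: r = 1; ((-(-((r // x) - (-max((-r), (-y)))))) == max(x, (-x))) -> false; y = 2; return 1 — matching result 1.
An exhaustive pass over the 25 declared inputs shows identical outputs.
verdict: equivalent


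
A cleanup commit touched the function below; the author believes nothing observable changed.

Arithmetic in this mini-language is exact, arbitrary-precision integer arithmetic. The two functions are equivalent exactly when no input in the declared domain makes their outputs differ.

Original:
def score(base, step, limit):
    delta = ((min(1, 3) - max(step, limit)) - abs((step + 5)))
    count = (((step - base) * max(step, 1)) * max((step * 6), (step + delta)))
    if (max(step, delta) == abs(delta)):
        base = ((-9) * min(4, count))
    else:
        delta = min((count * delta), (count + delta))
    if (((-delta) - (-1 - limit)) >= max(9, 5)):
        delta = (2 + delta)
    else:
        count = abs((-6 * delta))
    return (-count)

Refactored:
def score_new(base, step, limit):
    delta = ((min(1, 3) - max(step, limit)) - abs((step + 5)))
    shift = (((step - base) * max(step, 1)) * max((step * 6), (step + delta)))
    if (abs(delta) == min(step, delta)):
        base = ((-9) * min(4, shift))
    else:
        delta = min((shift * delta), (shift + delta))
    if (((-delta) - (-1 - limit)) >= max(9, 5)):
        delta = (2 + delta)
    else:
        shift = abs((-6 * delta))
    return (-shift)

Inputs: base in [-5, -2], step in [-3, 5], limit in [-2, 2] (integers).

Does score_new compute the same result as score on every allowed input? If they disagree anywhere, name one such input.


There is a counterexample at base=-5, step=-3, limit=-2: -6 on one side, -24 on the other.
score: delta = 1; count = -4; (max(step, delta) == abs(delta)) -> true; base = 36; (((-delta) - (-1 - limit)) >= max(9, 5)) -> false; count = 6; return -6
score_new: delta = 1; shift = -4; (abs(delta) == min(step, delta)) -> false; delta = -4; (((-delta) - (-1 - limit)) >= max(9, 5)) -> false; shift = 24; return -24
verdict: not equivalent; witness: base=-5, step=-3, limit=-2


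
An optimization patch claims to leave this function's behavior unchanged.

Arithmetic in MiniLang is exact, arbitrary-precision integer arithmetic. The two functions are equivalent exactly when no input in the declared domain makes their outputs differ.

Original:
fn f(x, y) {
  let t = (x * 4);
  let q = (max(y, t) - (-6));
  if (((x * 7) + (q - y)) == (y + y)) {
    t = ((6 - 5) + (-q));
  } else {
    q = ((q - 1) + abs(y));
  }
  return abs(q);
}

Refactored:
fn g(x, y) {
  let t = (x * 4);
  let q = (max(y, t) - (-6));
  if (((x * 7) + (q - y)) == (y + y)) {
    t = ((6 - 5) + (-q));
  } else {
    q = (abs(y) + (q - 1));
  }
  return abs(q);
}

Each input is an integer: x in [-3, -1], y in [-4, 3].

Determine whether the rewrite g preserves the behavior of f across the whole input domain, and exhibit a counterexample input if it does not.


This is a faithful refactor — same computation, different form, but the computed results match everywhere.
One worked example (x=-3, y=-3) — f: t = -12; q = 3; (((x * 7) + (q - y)) == (y + y)) -> false; q = 5; return 5; g: t = -12; q = 3; (((x * 7) + (q - y)) == (y + y)) -> false; q = 5; return 5; agreement on 5.
Across all 24 domain points the two functions coincide.
verdict: equivalent


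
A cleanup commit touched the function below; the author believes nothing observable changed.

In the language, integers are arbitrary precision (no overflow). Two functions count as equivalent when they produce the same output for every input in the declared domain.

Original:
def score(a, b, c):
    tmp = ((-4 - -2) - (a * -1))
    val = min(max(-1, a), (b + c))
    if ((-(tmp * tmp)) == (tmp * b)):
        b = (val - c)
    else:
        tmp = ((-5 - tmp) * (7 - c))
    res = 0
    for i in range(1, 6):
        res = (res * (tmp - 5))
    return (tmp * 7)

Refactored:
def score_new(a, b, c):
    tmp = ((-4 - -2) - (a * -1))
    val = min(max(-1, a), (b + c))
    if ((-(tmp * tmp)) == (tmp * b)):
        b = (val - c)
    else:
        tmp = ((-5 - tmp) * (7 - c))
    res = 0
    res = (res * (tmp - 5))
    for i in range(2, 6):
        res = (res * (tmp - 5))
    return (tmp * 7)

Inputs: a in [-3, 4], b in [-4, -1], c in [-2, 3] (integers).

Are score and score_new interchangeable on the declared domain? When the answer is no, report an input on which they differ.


Changes here: loop structure differs, and statement counts differ, and constant usage differs, and arithmetic usage differs; the full 192-point sweep finds no disagreement.
verdict: equivalent


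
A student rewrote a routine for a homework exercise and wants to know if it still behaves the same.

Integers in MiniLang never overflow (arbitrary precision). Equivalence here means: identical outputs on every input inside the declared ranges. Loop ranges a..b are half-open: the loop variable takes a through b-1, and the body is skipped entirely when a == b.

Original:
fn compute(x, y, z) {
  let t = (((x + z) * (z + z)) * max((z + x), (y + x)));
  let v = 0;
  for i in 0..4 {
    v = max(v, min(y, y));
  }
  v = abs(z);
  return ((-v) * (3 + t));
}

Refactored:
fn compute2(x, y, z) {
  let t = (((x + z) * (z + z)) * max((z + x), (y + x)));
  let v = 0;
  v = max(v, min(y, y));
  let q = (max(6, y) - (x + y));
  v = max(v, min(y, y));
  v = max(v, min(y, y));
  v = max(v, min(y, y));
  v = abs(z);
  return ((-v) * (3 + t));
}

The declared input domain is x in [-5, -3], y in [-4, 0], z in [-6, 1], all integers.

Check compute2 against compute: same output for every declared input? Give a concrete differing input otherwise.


Differences: min/max/abs usage differs; and local variable names differ; and loop structure differs; and statement counts differ; and constant usage differs; and arithmetic usage differs — yet all 120 inputs agree.
verdict: equivalent


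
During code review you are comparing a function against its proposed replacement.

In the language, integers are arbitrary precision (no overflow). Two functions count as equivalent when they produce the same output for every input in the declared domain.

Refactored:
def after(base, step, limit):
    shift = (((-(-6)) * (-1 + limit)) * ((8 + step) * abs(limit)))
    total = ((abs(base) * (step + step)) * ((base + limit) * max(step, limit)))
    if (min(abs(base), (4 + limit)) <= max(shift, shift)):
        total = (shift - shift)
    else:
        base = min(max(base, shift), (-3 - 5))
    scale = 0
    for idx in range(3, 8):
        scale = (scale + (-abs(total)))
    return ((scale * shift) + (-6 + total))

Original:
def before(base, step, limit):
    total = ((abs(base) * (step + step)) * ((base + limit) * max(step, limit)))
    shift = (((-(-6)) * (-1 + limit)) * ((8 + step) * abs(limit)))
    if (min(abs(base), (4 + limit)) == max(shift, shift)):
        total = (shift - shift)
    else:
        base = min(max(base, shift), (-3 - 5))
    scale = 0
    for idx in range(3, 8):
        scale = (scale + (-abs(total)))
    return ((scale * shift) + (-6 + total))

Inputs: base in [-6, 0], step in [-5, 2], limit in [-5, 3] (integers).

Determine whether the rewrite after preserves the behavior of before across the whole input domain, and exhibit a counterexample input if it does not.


base=-6, step=-5, limit=2 yields -85926 from before but -6 from after.
verdict: not equivalent; witness: base=-6, step=-5, limit=2


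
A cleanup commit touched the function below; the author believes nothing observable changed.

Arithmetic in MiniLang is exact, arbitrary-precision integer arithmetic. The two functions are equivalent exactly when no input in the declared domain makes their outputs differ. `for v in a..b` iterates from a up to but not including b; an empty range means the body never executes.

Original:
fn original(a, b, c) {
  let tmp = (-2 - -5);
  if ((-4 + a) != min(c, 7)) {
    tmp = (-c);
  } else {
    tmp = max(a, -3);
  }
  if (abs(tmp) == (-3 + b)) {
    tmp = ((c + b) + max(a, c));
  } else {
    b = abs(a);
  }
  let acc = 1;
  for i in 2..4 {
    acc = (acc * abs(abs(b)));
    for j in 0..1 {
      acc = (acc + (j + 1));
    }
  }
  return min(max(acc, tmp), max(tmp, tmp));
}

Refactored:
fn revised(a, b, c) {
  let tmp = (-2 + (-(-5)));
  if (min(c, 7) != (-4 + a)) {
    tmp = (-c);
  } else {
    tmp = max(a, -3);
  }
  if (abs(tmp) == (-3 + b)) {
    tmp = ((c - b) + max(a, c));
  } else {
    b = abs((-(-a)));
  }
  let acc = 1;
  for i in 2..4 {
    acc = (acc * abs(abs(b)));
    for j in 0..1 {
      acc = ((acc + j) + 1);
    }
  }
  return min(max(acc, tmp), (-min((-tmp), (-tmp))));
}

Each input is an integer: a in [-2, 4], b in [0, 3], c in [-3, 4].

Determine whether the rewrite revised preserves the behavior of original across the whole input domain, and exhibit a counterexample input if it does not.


Input a=-2, b=3, c=0: 3 from original versus -3 from revised.
verdict: not equivalent; witness: a=-2, b=3, c=0


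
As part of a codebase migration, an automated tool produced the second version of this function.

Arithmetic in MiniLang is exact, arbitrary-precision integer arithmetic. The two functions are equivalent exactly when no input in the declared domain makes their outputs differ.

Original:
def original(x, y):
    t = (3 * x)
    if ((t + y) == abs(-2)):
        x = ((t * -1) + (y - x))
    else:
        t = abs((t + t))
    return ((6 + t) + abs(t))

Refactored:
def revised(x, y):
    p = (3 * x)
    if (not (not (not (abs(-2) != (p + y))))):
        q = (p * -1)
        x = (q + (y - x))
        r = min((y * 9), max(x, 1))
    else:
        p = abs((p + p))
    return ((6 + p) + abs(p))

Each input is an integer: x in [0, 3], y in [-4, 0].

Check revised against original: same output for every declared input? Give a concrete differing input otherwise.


Changes here: statement counts differ, min/max/abs usage differs, boolean connective usage differs, constant usage differs, comparison usage differs, local variable names differ, arithmetic usage differs; the full 20-point sweep finds no disagreement.
verdict: equivalent


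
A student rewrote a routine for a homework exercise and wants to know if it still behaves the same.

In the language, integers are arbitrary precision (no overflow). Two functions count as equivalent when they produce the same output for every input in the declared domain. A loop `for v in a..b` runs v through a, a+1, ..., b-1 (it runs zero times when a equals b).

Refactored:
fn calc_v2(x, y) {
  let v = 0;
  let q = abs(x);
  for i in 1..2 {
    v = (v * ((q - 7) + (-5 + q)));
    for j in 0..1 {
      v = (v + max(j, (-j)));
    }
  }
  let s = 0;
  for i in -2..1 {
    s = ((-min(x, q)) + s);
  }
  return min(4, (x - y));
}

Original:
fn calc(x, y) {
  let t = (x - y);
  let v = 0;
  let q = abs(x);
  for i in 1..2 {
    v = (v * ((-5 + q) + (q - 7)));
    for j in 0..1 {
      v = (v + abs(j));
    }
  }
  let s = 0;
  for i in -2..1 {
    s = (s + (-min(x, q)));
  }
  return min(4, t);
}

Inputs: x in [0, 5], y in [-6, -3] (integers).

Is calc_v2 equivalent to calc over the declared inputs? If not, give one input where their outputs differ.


Comparing the listings, the differences include: min/max/abs usage differs; local variable names differ; statement counts differ.
As a probe, take x=1, y=-4: calc runs t becomes 5; next v becomes 0; next q becomes 1; next at i=1:; next v becomes 0; next at j=0:; next v becomes 0; next s becomes 0; next at i=-2:; next s becomes -1; next at i=-1:; next s becomes -2; next at i=0:; next s becomes -3; next final value 4; calc_v2 runs v becomes 0; next q becomes 1; next at i=1:; next v becomes 0; next at j=0:; next v becomes 0; next s becomes 0; next at i=-2:; next s becomes -1; next at i=-1:; next s becomes -2; next at i=0:; next s becomes -3; next final value 4; both end at 4.
Sweeping the whole domain (24 inputs) finds no disagreement.
verdict: equivalent


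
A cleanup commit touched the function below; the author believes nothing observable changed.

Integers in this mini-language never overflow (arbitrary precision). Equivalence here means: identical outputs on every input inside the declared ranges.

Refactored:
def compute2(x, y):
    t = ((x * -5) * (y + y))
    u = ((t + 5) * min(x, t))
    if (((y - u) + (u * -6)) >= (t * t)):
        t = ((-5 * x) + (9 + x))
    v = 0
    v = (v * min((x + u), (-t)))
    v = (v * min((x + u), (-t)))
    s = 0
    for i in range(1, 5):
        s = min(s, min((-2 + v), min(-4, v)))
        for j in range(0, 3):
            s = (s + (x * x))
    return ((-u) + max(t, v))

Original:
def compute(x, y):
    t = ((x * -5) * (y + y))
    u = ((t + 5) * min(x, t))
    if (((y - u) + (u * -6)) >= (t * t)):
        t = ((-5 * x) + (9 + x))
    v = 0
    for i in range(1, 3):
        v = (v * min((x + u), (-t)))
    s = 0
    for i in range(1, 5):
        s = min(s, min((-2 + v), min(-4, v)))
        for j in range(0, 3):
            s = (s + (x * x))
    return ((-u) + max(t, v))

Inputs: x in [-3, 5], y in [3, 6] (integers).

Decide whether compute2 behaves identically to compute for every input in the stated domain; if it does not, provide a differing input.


Side by side, the visible changes include: min/max/abs usage differs; arithmetic usage differs; loop structure differs.
One worked example (x=-1, y=3) — compute: t becomes 30; next u becomes -35; next (((y - u) + (u * -6)) >= (t * t)) evaluates to false; next v becomes 0; next at i=1:; next v becomes 0; next at i=2:; next v becomes 0; next s becomes 0; next at i=1:; next s becomes -4; next at j=0:; next s becomes -3; next at j=1:; next s becomes -2; next at j=2:; next s becomes -1; next at i=2:; next s becomes -4; next at j=0:; next s becomes -3; next at j=1:; next s becomes -2; next at j=2:; next s becomes -1; next at i=3:; next s becomes -4; next at j=0:; next s becomes -3; next at j=1:; next s becomes -2; next at j=2:; next s becomes -1; next at i=4:; next s becomes -4; next at j=0:; next s becomes -3; next at j=1:; next s becomes -2; next at j=2:; next s becomes -1; next final value 65; compute2: t becomes 30; next u becomes -35; next (((y - u) + (u * -6)) >= (t * t)) evaluates to false; next v becomes 0; next v becomes 0; next v becomes 0; next s becomes 0; next at i=1:; next s becomes -4; next at j=0:; next s becomes -3; next at j=1:; next s becomes -2; next at j=2:; next s becomes -1; next at i=2:; next s becomes -4; next at j=0:; next s becomes -3; next at j=1:; next s becomes -2; next at j=2:; next s becomes -1; next at i=3:; next s becomes -4; next at j=0:; next s becomes -3; next at j=1:; next s becomes -2; next at j=2:; next s becomes -1; next at i=4:; next s becomes -4; next at j=0:; next s becomes -3; next at j=1:; next s becomes -2; next at j=2:; next s becomes -1; next final value 65; agreement on 65.
Every one of the 36 inputs gives matching results.
verdict: equivalent


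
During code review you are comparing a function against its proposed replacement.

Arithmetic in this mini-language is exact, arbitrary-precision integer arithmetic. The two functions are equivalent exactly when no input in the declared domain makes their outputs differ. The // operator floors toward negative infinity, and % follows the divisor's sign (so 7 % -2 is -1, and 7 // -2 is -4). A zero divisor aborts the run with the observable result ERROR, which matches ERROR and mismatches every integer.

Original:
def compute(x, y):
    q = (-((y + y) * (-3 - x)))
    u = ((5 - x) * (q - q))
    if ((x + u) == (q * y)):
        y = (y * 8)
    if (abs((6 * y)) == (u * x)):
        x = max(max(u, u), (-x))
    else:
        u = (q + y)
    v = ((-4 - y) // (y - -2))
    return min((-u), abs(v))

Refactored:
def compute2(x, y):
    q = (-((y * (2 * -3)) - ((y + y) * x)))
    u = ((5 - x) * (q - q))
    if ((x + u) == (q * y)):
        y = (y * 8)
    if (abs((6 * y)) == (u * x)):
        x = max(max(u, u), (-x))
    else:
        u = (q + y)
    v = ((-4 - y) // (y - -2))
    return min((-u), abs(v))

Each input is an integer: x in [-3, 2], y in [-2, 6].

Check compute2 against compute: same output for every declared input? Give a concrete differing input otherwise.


Comparing the listings, the differences include: constant usage differs, plus arithmetic usage differs.
Spot check at x=-1, y=6 — compute: q := 24 | u := 0 | ((x + u) == (q * y)): false | (abs((6 * y)) == (u * x)): false | u := 30 | v := -2 | result -30. compute2: q := 24 | u := 0 | ((x + u) == (q * y)): false | (abs((6 * y)) == (u * x)): false | u := 30 | v := -2 | result -30. Both give -30.
Every one of the 54 inputs gives matching results.
verdict: equivalent


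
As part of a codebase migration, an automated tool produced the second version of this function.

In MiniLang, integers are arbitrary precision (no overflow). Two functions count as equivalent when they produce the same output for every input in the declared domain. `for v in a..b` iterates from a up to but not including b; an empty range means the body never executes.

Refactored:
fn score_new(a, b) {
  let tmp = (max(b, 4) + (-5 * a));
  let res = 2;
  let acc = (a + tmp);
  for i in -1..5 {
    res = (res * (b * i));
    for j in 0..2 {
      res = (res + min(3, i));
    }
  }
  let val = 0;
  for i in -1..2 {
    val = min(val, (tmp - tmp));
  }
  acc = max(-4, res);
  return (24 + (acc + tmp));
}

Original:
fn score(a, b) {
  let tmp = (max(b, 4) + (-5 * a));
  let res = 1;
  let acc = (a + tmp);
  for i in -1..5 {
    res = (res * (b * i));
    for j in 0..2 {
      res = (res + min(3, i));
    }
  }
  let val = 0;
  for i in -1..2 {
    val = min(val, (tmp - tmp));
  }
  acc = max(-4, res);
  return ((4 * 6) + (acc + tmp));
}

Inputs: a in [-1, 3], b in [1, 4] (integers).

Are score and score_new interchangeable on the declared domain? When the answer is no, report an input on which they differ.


Equivalent. The one real change (`1` became `2`) has no effect anywhere in the declared ranges.
Checked all 20 inputs in the declared domain: the outputs agree on every one.
Tracing a=-1, b=4: score: tmp = 9; res = 1; acc = 8; [i=-1]; res = -4; [j=0]; res = -5; [j=1]; res = -6; [i=0]; res = 0; [j=0]; res = 0; [j=1]; res = 0; [i=1]; res = 0; [j=0]; res = 1; [j=1]; res = 2; [i=2]; res = 16; [j=0]; res = 18; [j=1]; res = 20; [i=3]; res = 240; [j=0]; res = 243; [j=1]; res = 246; [i=4]; res = 3936; [j=0]; res = 3939; [j=1]; res = 3942; val = 0; [i=-1]; val = 0; [i=0]; val = 0; [i=1]; val = 0; acc = 3942; return 3975 | score_new: tmp = 9; res = 2; acc = 8; [i=-1]; res = -8; [j=0]; res = -9; [j=1]; res = -10; [i=0]; res = 0; [j=0]; res = 0; [j=1]; res = 0; [i=1]; res = 0; [j=0]; res = 1; [j=1]; res = 2; [i=2]; res = 16; [j=0]; res = 18; [j=1]; res = 20; [i=3]; res = 240; [j=0]; res = 243; [j=1]; res = 246; [i=4]; res = 3936; [j=0]; res = 3939; [j=1]; res = 3942; val = 0; [i=-1]; val = 0; [i=0]; val = 0; [i=1]; val = 0; acc = 3942; return 3975 — matching result 3975.
verdict: equivalent


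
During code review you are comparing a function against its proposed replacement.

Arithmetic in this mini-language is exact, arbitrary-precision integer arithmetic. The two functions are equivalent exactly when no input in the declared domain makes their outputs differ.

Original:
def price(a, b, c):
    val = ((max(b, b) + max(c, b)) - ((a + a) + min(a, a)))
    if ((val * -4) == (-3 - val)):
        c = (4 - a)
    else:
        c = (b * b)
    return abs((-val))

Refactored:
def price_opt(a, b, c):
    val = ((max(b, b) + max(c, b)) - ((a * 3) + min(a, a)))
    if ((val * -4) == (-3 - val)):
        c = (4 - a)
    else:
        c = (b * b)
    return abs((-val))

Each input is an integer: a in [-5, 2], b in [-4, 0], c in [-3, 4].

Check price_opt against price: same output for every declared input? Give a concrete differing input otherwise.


Evaluate both at a=-5, b=-4, c=-3.
price: val becomes 8; next ((val * -4) == (-3 - val)) evaluates to false; next c becomes 16; next final value 8
price_opt: val becomes 13; next ((val * -4) == (-3 - val)) evaluates to false; next c becomes 16; next final value 13
8 and 13 differ, so these are not the same function on this domain.
verdict: not equivalent; witness: a=-5, b=-4, c=-3


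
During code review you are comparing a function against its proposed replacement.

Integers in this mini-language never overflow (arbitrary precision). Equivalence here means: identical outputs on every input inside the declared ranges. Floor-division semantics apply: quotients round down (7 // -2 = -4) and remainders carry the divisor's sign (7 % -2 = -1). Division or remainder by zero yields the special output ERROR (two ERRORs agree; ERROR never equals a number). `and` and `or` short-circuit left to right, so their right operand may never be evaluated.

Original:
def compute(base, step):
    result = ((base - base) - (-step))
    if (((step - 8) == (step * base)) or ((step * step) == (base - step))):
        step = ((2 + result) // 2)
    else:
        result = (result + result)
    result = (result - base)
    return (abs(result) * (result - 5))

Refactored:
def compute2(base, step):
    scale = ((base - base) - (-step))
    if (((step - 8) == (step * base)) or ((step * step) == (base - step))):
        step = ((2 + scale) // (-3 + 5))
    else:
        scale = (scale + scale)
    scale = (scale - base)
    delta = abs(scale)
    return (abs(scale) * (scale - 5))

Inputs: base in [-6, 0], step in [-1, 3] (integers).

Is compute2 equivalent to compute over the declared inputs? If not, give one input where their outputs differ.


Reading the diff, among the changes: statement counts differ, and min/max/abs usage differs, and local variable names differ, and constant usage differs, and arithmetic usage differs.
As a probe, take base=-3, step=1: compute runs result becomes 1; next (((step - 8) == (step * base)) or ((step * step) == (base - step))) evaluates to false; next result becomes 2; next result becomes 5; next final value 0; compute2 runs scale becomes 1; next (((step - 8) == (step * base)) or ((step * step) == (base - step))) evaluates to false; next scale becomes 2; next scale becomes 5; next delta becomes 5; next final value 0; both end at 0.
Every one of the 35 inputs gives matching results.
verdict: equivalent


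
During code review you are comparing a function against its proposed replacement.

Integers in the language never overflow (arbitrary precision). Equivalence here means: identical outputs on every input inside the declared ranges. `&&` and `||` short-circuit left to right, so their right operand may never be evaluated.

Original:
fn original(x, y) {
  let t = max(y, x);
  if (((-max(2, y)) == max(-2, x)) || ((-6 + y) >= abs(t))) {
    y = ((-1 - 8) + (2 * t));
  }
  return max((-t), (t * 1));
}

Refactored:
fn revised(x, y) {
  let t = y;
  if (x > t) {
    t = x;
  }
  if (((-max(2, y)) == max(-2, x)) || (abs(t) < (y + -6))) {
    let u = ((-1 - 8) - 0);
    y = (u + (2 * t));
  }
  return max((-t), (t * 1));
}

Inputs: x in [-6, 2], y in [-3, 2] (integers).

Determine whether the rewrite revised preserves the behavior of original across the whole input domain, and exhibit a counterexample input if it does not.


Equivalent. Whatever the rewrite altered, no input in the stated domain can expose a difference.
Checked all 54 inputs in the declared domain: the outputs agree on every one.
One worked example (x=-2, y=-3) — original: t=-2, then (((-max(2, y)) == max(-2, x)) || ((-6 + y) >= abs(t))) is true, then y=-13, then returns 2; revised: t=-3, then (x > t) is true, then t=-2, then (((-max(2, y)) == max(-2, x)) || (abs(t) < (y + -6))) is true, then u=-9, then y=-13, then returns 2; agreement on 2.
verdict: equivalent


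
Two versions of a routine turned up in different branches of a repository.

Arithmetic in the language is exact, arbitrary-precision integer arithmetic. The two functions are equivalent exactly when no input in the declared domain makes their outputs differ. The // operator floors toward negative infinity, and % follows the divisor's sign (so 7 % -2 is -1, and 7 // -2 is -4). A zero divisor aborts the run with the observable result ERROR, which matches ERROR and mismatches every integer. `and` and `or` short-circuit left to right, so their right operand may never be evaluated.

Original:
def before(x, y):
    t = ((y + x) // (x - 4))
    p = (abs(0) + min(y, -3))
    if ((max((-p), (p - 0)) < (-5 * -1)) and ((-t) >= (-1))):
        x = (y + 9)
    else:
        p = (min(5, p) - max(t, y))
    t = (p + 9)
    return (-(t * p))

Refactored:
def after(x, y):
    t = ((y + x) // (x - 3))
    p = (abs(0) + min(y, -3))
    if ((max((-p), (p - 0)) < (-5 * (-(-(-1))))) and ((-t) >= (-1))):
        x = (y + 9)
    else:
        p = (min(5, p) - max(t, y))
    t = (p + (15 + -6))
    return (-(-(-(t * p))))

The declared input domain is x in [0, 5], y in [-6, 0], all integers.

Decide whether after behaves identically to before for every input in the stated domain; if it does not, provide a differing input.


x=0, y=-6 yields 14 from before but 8 from after.
verdict: not equivalent; witness: x=0, y=-6


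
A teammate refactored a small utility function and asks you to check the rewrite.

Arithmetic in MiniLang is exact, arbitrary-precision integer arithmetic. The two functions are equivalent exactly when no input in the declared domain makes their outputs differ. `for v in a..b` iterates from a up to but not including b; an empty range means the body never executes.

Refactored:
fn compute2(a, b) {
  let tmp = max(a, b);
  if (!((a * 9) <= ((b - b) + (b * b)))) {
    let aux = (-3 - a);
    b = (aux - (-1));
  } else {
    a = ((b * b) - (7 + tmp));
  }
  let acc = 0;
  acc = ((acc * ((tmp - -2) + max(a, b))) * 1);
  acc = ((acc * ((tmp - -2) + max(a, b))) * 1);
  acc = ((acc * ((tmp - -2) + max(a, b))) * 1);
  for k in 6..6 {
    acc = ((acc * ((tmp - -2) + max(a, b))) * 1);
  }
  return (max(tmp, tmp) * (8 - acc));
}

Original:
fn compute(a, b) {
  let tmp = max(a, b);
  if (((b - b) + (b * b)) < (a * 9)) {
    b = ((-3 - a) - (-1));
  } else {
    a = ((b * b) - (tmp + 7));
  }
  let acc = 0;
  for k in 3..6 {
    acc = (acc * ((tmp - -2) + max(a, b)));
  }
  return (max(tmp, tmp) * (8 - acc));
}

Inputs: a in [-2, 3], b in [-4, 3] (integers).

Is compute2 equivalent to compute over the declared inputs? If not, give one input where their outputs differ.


Side by side, the visible changes include: min/max/abs usage differs, plus loop structure differs, plus comparison usage differs, plus local variable names differ, plus arithmetic usage differs, plus constant usage differs, plus statement counts differ, plus boolean connective usage differs.
As a probe, take a=0, b=3: compute runs tmp := 3 | (((b - b) + (b * b)) < (a * 9)): false | a := -1 | acc := 0 | iter k=3: | acc := 0 | iter k=4: | acc := 0 | iter k=5: | acc := 0 | result 24; compute2 runs tmp := 3 | (!((a * 9) <= ((b - b) + (b * b)))): false | a := -1 | acc := 0 | acc := 0 | acc := 0 | acc := 0 | loop over k: empty range | result 24; both end at 24.
Every one of the 48 inputs gives matching results.
verdict: equivalent


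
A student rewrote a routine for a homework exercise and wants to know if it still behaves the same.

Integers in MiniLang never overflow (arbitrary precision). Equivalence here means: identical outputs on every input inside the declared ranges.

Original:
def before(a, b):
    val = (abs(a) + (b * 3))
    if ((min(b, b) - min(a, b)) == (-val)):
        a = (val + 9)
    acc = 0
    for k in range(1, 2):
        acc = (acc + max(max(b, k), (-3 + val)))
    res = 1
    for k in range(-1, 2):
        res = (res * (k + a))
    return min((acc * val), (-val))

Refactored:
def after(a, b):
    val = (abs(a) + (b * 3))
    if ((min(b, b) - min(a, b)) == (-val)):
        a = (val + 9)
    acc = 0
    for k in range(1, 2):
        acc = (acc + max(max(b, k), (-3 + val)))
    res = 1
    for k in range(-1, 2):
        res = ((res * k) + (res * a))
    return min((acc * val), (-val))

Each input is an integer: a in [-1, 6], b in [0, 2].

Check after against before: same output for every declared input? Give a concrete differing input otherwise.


Although arithmetic usage differs, 24/24 inputs agree.
verdict: equivalent


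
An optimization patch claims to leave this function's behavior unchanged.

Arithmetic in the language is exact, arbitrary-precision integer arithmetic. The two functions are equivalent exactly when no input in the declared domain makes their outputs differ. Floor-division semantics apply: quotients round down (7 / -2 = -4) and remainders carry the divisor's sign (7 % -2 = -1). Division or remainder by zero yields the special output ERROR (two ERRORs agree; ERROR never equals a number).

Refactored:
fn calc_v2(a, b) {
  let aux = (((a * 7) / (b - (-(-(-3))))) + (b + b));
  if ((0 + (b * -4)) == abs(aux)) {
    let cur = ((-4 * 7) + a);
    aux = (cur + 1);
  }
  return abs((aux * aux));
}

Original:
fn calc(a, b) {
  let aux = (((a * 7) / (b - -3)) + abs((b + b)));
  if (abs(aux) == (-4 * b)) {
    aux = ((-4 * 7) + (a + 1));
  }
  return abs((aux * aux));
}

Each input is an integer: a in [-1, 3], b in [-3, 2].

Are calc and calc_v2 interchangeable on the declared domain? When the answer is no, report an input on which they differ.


Take a=-1, b=-2.
calc: aux := -3 | (abs(aux) == (-4 * b)): false | result 9
calc_v2: aux := -11 | ((0 + (b * -4)) == abs(aux)): false | result 121
9 and 121 differ, so these are not the same function on this domain.
verdict: not equivalent; witness: a=-1, b=-2


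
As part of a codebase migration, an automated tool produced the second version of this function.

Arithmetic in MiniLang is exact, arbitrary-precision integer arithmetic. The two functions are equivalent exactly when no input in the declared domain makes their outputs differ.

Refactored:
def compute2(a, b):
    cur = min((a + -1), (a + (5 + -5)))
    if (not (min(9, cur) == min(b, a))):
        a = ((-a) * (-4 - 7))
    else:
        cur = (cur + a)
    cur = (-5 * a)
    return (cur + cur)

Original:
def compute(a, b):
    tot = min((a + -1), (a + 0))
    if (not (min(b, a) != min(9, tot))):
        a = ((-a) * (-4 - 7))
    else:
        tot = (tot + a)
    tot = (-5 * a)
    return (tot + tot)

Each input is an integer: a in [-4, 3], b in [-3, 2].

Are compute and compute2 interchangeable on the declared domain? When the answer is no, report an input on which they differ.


Not equivalent: a=-4, b=-3 separates them (40 vs 440).
compute: tot = -5; (not (min(b, a) != min(9, tot))) -> false; tot = -9; tot = 20; return 40
compute2: cur = -5; (not (min(9, cur) == min(b, a))) -> true; a = -44; cur = 220; return 440
verdict: not equivalent; witness: a=-4, b=-3


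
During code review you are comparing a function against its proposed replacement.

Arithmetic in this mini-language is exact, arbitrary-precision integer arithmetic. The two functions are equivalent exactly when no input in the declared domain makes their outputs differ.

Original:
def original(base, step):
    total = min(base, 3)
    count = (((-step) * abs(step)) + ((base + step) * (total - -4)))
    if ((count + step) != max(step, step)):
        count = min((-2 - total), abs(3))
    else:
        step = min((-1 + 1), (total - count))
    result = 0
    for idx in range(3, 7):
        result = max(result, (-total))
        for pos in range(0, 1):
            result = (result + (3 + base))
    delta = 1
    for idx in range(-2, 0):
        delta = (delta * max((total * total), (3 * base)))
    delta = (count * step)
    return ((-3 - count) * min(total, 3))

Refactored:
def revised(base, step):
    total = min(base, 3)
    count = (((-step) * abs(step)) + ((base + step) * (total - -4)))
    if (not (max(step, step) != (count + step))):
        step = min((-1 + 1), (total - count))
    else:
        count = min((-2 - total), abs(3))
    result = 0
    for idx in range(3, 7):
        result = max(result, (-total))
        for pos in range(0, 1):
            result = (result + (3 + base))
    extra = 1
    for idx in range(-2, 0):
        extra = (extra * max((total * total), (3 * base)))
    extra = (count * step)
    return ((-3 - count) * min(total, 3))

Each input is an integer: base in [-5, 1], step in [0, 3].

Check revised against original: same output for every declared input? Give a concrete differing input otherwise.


Behavior is preserved: although local variable names differ; also boolean connective usage differs, the outputs never diverge.
Tracing base=1, step=2: original: total becomes 1; next count becomes 11; next ((count + step) != max(step, step)) evaluates to true; next count becomes -3; next result becomes 0; next at idx=3:; next result becomes 0; next at pos=0:; next result becomes 4; next at idx=4:; next result becomes 4; next at pos=0:; next result becomes 8; next at idx=5:; next result becomes 8; next at pos=0:; next result becomes 12; next at idx=6:; next result becomes 12; next at pos=0:; next result becomes 16; next delta becomes 1; next at idx=-2:; next delta becomes 3; next at idx=-1:; next delta becomes 9; next delta becomes -6; next final value 0 | revised: total becomes 1; next count becomes 11; next (not (max(step, step) != (count + step))) evaluates to false; next count becomes -3; next result becomes 0; next at idx=3:; next result becomes 0; next at pos=0:; next result becomes 4; next at idx=4:; next result becomes 4; next at pos=0:; next result becomes 8; next at idx=5:; next result becomes 8; next at pos=0:; next result becomes 12; next at idx=6:; next result becomes 12; next at pos=0:; next result becomes 16; next extra becomes 1; next at idx=-2:; next extra becomes 3; next at idx=-1:; next extra becomes 9; next extra becomes -6; next final value 0 — matching result 0.
Every one of the 28 inputs gives matching results.
verdict: equivalent


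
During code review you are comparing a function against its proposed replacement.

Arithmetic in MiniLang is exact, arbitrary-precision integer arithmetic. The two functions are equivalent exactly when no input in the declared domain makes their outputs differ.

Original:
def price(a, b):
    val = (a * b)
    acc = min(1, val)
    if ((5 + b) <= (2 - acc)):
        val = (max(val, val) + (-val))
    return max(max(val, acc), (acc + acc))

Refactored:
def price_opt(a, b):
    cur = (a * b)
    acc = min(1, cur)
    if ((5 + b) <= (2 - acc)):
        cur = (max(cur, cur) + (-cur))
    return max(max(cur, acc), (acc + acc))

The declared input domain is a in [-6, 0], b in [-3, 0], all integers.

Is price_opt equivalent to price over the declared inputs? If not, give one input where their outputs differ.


Comparing the listings, the differences include: local variable names differ.
One worked example (a=-3, b=0) — price: val := 0 | acc := 0 | ((5 + b) <= (2 - acc)): false | result 0; price_opt: cur := 0 | acc := 0 | ((5 + b) <= (2 - acc)): false | result 0; agreement on 0.
An exhaustive pass over the 28 declared inputs shows identical outputs.
verdict: equivalent


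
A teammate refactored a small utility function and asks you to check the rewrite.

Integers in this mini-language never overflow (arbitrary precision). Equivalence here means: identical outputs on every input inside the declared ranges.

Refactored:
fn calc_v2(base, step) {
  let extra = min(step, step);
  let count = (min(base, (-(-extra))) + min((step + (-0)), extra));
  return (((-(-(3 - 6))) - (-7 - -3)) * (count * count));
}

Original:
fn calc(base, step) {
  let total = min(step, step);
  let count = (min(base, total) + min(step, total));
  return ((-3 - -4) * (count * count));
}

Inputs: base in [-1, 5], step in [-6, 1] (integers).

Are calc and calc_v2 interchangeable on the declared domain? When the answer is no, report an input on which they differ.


The two versions differ — the changes include arithmetic usage differs; constant usage differs; local variable names differ.
Tracing base=1, step=-5: calc: total := -5 | count := -10 | result 100 | calc_v2: extra := -5 | count := -10 | result 100 — matching result 100.
Checked all 56 inputs in the declared domain: the outputs agree on every one.
verdict: equivalent
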